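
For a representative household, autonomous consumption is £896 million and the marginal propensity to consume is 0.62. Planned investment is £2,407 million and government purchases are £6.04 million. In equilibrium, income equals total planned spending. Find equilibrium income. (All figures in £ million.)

Y = 8708

Y = C + I + G = 896 + 0.62Y + 2407 + 6.04
Y − 0.62Y = 3309.04
0.38Y = 3309.04, so Y = 3309.04/0.38 = 8708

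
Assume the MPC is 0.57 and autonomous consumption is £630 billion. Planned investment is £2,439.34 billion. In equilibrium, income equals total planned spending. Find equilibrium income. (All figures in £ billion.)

Y = C + I = 630 + 0.57Y + 2439.34
Y − 0.57Y = 3069.34
0.43Y = 3069.34, so Y = 3069.34/0.43 = 7138

Y = 7138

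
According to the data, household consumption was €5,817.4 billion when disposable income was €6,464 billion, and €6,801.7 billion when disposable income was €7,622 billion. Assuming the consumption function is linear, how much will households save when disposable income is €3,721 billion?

MPC = (6801.7 − 5817.4)/(7622 − 6464) = 984.3/1158 = 0.85
a = 5817.4 − 0.85(6464) = 5817.4 − 5494.4 = 323
C = 323 + 0.85(3721) = 3485.85
S = 3721 − 3485.85 = 235.15

S = 235.15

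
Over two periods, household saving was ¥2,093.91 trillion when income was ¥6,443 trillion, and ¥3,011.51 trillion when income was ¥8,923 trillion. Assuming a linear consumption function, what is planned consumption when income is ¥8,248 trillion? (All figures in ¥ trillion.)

C = 5486.24

MPS = ΔS/ΔY = (3011.51 − 2093.91)/(8923 − 6443) = 917.6/2480 = 0.37
MPC = 1 − MPS = 0.63
Autonomous saving = 2093.91 − 0.37(6443) = -290, so a = 290
C = 290 + 0.63(8248) = 290 + 5196.24 = 5486.24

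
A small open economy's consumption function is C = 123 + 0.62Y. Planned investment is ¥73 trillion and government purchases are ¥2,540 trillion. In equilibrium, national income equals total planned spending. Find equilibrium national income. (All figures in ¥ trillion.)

Y = C + I + G = 123 + 0.62Y + 73 + 2540
Y − 0.62Y = 2736
0.38Y = 2736, so Y = 2736/0.38 = 7200

Y = 7200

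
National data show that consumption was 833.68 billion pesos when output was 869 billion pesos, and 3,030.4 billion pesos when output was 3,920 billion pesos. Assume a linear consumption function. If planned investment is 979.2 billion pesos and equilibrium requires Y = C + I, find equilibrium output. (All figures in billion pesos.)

Y = 4240

MPC = (3030.4 − 833.68)/(3920 − 869) = 2196.72/3051 = 0.72
a = 833.68 − 0.72(869) = 208
Equilibrium: Y = 208 + 0.72Y + 979.2
0.28Y = 1187.2, so Y = 1187.2/0.28 = 4240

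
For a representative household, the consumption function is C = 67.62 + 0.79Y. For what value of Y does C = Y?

At break-even, C = Y: 67.62 + 0.79Y = Y
0.21Y = 67.62, so Y = 67.62/0.21 = 322

Y = 322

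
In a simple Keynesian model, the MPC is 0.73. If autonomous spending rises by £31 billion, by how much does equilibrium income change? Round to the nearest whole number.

ΔY ≈ 115

The multiplier is 1/(1 − MPC) = 1/0.27.
ΔY = 31/0.27 = 114.81 ≈ 115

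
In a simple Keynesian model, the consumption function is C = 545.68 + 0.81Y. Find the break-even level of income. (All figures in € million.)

Y = 2872

At break-even, C = Y: 545.68 + 0.81Y = Y
0.19Y = 545.68, so Y = 545.68/0.19 = 2872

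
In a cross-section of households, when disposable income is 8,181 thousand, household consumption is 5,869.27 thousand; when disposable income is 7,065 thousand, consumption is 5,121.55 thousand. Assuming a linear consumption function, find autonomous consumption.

MPC = ΔC/ΔY = (5869.27 − 5121.55)/(8181 − 7065) = 747.72/1116 = 0.67
a = C − MPC·Y = 5121.55 − 0.67(7065) = 5121.55 − 4733.55 = 388

a = 388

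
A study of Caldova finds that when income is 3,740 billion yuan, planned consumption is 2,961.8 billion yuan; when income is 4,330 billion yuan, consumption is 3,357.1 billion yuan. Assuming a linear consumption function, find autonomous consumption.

a = 456

MPC = ΔC/ΔY = (3357.1 − 2961.8)/(4330 − 3740) = 395.3/590 = 0.67
a = C − MPC·Y = 2961.8 − 0.67(3740) = 2961.8 − 2505.8 = 456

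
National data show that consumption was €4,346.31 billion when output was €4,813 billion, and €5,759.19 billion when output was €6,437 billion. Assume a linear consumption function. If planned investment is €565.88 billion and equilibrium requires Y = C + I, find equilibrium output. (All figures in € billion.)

Y = 5576

MPC = (5759.19 − 4346.31)/(6437 − 4813) = 1412.88/1624 = 0.87
a = 4346.31 − 0.87(4813) = 159
Equilibrium: Y = 159 + 0.87Y + 565.88
0.13Y = 724.88, so Y = 724.88/0.13 = 5576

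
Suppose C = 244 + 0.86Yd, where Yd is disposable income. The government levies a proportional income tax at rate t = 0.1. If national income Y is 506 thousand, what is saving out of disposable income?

S = -180.244

Yd = (1 − 0.1)(506) = 0.9(506) = 455.4
C = 244 + 0.86(455.4) = 244 + 391.644 = 635.644
S = Yd − C = 455.4 − 635.644 = -180.244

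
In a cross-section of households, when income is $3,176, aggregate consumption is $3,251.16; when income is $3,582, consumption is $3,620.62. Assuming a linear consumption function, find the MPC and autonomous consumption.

MPC = 0.91; a = 361

MPC = ΔC/ΔY = (3620.62 − 3251.16)/(3582 − 3176) = 369.46/406 = 0.91
a = C − MPC·Y = 3251.16 − 0.91(3176) = 3251.16 − 2890.16 = 361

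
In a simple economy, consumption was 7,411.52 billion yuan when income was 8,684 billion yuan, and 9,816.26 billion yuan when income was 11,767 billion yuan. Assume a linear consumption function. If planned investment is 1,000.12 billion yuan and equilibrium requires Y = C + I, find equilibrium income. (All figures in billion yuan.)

Y = 7446

MPC = (9816.26 − 7411.52)/(11767 − 8684) = 2404.74/3083 = 0.78
a = 7411.52 − 0.78(8684) = 638
Equilibrium: Y = 638 + 0.78Y + 1000.12
0.22Y = 1638.12, so Y = 1638.12/0.22 = 7446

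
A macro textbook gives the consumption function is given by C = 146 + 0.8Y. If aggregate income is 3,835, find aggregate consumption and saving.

C = 146 + 0.8(3835) = 146 + 3068 = 3214
S = Y − C = 3835 − 3214 = 621

C = 3214; S = 621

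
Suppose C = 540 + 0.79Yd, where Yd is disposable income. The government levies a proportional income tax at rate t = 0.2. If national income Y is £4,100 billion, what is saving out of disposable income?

Yd = (1 − 0.2)(4100) = 0.8(4100) = 3280
C = 540 + 0.79(3280) = 540 + 2591.2 = 3131.2
S = Yd − C = 3280 − 3131.2 = 148.8

S = 148.8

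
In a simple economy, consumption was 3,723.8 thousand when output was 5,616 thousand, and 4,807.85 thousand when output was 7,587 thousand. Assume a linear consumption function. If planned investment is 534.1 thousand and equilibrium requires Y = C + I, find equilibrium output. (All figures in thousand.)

Y = 2598

MPC = (4807.85 − 3723.8)/(7587 − 5616) = 1084.05/1971 = 0.55
a = 3723.8 − 0.55(5616) = 635
Equilibrium: Y = 635 + 0.55Y + 534.1
0.45Y = 1169.1, so Y = 1169.1/0.45 = 2598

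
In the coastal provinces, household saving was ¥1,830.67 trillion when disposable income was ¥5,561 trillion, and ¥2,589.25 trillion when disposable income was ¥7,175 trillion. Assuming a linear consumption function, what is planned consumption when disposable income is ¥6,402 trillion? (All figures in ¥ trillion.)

C = 4176.06

MPS = ΔS/ΔY = (2589.25 − 1830.67)/(7175 − 5561) = 758.58/1614 = 0.47
MPC = 1 − MPS = 0.53
Autonomous saving = 1830.67 − 0.47(5561) = -783, so a = 783
C = 783 + 0.53(6402) = 783 + 3393.06 = 4176.06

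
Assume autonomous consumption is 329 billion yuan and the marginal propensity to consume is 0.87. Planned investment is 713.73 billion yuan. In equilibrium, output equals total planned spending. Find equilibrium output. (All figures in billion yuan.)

Y = 8021

Y = C + I = 329 + 0.87Y + 713.73
Y − 0.87Y = 1042.73
0.13Y = 1042.73, so Y = 1042.73/0.13 = 8021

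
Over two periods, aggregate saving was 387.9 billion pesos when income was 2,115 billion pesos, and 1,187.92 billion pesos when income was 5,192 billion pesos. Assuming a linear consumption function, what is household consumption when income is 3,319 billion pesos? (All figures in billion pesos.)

C = 2618.06

MPS = ΔS/ΔY = (1187.92 − 387.9)/(5192 − 2115) = 800.02/3077 = 0.26
MPC = 1 − MPS = 0.74
Autonomous saving = 387.9 − 0.26(2115) = -162, so a = 162
C = 162 + 0.74(3319) = 162 + 2456.06 = 2618.06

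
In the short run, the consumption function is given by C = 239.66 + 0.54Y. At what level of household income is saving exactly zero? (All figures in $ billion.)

Y = 521

At break-even, C = Y: 239.66 + 0.54Y = Y
0.46Y = 239.66, so Y = 239.66/0.46 = 521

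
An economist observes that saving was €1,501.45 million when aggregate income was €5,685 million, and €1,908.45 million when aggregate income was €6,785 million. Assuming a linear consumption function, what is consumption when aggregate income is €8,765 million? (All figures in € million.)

MPS = ΔS/ΔY = (1908.45 − 1501.45)/(6785 − 5685) = 407/1100 = 0.37
MPC = 1 − MPS = 0.63
Autonomous saving = 1501.45 − 0.37(5685) = -602, so a = 602
C = 602 + 0.63(8765) = 602 + 5521.95 = 6123.95

C = 6123.95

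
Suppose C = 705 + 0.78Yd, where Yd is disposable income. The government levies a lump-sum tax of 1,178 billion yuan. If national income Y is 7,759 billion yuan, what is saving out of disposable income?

S = 742.82

Yd = Y − T = 7759 − 1178 = 6581
C = 705 + 0.78(6581) = 705 + 5133.18 = 5838.18
S = Yd − C = 6581 − 5838.18 = 742.82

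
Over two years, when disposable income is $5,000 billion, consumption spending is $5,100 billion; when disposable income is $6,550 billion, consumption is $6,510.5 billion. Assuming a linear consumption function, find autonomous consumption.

a = 550

MPC = ΔC/ΔY = (6510.5 − 5100)/(6550 − 5000) = 1410.5/1550 = 0.91
a = C − MPC·Y = 5100 − 0.91(5000) = 5100 − 4550 = 550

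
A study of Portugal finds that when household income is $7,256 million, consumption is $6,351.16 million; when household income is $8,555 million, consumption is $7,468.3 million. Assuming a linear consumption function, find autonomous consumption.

MPC = ΔC/ΔY = (7468.3 − 6351.16)/(8555 − 7256) = 1117.14/1299 = 0.86
a = C − MPC·Y = 6351.16 − 0.86(7256) = 6351.16 − 6240.16 = 111

a = 111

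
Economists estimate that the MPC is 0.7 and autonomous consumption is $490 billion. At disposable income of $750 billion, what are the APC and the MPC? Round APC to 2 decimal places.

APC = 1.35; MPC = 0.7

MPC = 0.7 (the slope of the consumption function)
C = 490 + 0.7(750) = 1015, so APC = 1015/750 = 1.35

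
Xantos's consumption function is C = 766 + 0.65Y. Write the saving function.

S = -766 + 0.35Y

S = Y − C = Y − (766 + 0.65Y) = -766 + (1 − 0.65)Y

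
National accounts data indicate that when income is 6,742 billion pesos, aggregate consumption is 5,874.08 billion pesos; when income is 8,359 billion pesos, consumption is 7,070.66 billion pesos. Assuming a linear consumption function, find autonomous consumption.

a = 885

MPC = ΔC/ΔY = (7070.66 − 5874.08)/(8359 − 6742) = 1196.58/1617 = 0.74
a = C − MPC·Y = 5874.08 − 0.74(6742) = 5874.08 − 4989.08 = 885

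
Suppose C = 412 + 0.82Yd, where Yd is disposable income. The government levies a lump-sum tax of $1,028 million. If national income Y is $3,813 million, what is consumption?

C = 2695.7

Yd = Y − T = 3813 − 1028 = 2785
C = 412 + 0.82(2785) = 412 + 2283.7 = 2695.7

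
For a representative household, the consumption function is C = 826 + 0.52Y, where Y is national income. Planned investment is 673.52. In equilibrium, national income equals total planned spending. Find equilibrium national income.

Y = 3124

Y = C + I = 826 + 0.52Y + 673.52
Y − 0.52Y = 1499.52
0.48Y = 1499.52, so Y = 1499.52/0.48 = 3124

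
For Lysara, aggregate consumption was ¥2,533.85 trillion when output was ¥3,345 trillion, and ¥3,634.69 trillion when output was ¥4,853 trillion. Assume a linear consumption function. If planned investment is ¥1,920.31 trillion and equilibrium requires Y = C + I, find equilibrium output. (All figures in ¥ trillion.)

Y = 7453

MPC = (3634.69 − 2533.85)/(4853 − 3345) = 1100.84/1508 = 0.73
a = 2533.85 − 0.73(3345) = 92
Equilibrium: Y = 92 + 0.73Y + 1920.31
0.27Y = 2012.31, so Y = 2012.31/0.27 = 7453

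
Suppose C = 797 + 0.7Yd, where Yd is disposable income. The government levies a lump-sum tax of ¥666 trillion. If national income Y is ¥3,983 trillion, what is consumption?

Yd = Y − T = 3983 − 666 = 3317
C = 797 + 0.7(3317) = 797 + 2321.9 = 3118.9

C = 3118.9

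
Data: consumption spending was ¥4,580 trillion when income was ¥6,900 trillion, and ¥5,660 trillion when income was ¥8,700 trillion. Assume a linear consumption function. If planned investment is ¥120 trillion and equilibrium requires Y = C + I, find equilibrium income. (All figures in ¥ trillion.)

Y = 1400

MPC = (5660 − 4580)/(8700 − 6900) = 1080/1800 = 0.6
a = 4580 − 0.6(6900) = 440
Equilibrium: Y = 440 + 0.6Y + 120
0.4Y = 560, so Y = 560/0.4 = 1400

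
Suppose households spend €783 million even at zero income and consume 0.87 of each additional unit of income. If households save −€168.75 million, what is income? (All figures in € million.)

Y = 4725

S = Y − C = -783 + 0.13Y
-783 + 0.13Y = -168.75, so 0.13Y = 614.25 and Y = 4725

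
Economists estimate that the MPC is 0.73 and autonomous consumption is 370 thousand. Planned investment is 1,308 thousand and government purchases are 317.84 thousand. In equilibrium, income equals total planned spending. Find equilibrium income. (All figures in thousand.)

Y = C + I + G = 370 + 0.73Y + 1308 + 317.84
Y − 0.73Y = 1995.84
0.27Y = 1995.84, so Y = 1995.84/0.27 = 7392

Y = 7392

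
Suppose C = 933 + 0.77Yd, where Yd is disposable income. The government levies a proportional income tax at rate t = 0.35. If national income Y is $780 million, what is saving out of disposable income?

S = -816.39

Yd = (1 − 0.35)(780) = 0.65(780) = 507
C = 933 + 0.77(507) = 933 + 390.39 = 1323.39
S = Yd − C = 507 − 1323.39 = -816.39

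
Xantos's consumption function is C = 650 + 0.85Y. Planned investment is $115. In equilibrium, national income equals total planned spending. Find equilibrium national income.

Y = 5100

Y = C + I = 650 + 0.85Y + 115
Y − 0.85Y = 765
0.15Y = 765, so Y = 765/0.15 = 5100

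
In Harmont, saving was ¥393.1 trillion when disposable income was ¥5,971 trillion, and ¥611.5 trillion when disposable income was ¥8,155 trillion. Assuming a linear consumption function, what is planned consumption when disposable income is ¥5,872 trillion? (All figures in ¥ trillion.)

MPS = ΔS/ΔY = (611.5 − 393.1)/(8155 − 5971) = 218.4/2184 = 0.1
MPC = 1 − MPS = 0.9
Autonomous saving = 393.1 − 0.1(5971) = -204, so a = 204
C = 204 + 0.9(5872) = 204 + 5284.8 = 5488.8

C = 5488.8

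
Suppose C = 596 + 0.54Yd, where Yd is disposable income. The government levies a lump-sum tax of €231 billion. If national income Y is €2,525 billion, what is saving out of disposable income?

Yd = Y − T = 2525 − 231 = 2294
C = 596 + 0.54(2294) = 596 + 1238.76 = 1834.76
S = Yd − C = 2294 − 1834.76 = 459.24

S = 459.24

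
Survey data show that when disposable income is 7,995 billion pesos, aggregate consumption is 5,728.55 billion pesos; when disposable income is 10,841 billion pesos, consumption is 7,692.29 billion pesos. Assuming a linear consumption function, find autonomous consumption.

MPC = ΔC/ΔY = (7692.29 − 5728.55)/(10841 − 7995) = 1963.74/2846 = 0.69
a = C − MPC·Y = 5728.55 − 0.69(7995) = 5728.55 − 5516.55 = 212

a = 212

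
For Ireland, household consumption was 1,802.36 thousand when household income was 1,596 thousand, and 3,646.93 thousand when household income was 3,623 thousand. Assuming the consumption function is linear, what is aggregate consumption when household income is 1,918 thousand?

MPC = (3646.93 − 1802.36)/(3623 − 1596) = 1844.57/2027 = 0.91
a = 1802.36 − 0.91(1596) = 1802.36 − 1452.36 = 350
C = 350 + 0.91(1918) = 350 + 1745.38 = 2095.38

C = 2095.38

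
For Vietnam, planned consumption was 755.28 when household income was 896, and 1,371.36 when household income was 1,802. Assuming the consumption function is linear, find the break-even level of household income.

Y = 456.25

MPC = (1371.36 − 755.28)/(1802 − 896) = 616.08/906 = 0.68
a = 755.28 − 0.68(896) = 755.28 − 609.28 = 146
Break-even: Y = a/(1−MPC) = 146/0.32 = 456.25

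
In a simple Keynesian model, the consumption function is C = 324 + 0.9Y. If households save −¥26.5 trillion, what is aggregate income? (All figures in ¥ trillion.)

S = Y − C = -324 + 0.1Y
-324 + 0.1Y = -26.5, so 0.1Y = 297.5 and Y = 2975

Y = 2975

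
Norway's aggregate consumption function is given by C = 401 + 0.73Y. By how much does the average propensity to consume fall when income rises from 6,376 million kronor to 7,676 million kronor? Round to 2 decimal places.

At Y = 6376: C = 401 + 0.73(6376) = 5055.48, APC = 5055.48/6376 = 0.793
At Y = 7676: C = 6004.48, APC = 6004.48/7676 = 0.782
Fall in APC = 0.793 − 0.782 = 0.011 ≈ 0.01

ΔAPC = 0.01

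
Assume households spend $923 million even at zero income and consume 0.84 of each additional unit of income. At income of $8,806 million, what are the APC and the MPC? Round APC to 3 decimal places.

MPC = 0.84 (the slope of the consumption function)
C = 923 + 0.84(8806) = 8320.04, so APC = 8320.04/8806 = 0.945

APC = 0.945; MPC = 0.84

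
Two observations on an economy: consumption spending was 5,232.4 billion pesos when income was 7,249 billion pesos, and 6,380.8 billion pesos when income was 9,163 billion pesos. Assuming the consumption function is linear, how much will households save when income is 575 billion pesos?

S = -653

MPC = (6380.8 − 5232.4)/(9163 − 7249) = 1148.4/1914 = 0.6
a = 5232.4 − 0.6(7249) = 5232.4 − 4349.4 = 883
C = 883 + 0.6(575) = 1228
S = 575 − 1228 = -653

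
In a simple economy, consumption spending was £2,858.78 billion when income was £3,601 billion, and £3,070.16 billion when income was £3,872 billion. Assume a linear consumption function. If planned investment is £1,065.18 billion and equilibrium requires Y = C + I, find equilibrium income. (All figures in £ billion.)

Y = 5069

MPC = (3070.16 − 2858.78)/(3872 − 3601) = 211.38/271 = 0.78
a = 2858.78 − 0.78(3601) = 50
Equilibrium: Y = 50 + 0.78Y + 1065.18
0.22Y = 1115.18, so Y = 1115.18/0.22 = 5069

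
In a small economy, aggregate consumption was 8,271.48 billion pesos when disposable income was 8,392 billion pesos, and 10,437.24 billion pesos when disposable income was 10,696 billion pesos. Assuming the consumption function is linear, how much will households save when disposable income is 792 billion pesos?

MPC = (10437.24 − 8271.48)/(10696 − 8392) = 2165.76/2304 = 0.94
a = 8271.48 − 0.94(8392) = 8271.48 − 7888.48 = 383
C = 383 + 0.94(792) = 1127.48
S = 792 − 1127.48 = -335.48

S = -335.48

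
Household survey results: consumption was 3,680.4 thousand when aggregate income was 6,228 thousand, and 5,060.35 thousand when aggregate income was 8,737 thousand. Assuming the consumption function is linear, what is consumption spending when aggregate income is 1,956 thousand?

C = 1330.8

MPC = (5060.35 − 3680.4)/(8737 − 6228) = 1379.95/2509 = 0.55
a = 3680.4 − 0.55(6228) = 3680.4 − 3425.4 = 255
C = 255 + 0.55(1956) = 255 + 1075.8 = 1330.8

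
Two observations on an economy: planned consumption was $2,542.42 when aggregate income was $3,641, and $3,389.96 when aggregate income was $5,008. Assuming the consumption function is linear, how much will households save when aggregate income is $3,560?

S = 1067.8

MPC = (3389.96 − 2542.42)/(5008 − 3641) = 847.54/1367 = 0.62
a = 2542.42 − 0.62(3641) = 2542.42 − 2257.42 = 285
C = 285 + 0.62(3560) = 2492.2
S = 3560 − 2492.2 = 1067.8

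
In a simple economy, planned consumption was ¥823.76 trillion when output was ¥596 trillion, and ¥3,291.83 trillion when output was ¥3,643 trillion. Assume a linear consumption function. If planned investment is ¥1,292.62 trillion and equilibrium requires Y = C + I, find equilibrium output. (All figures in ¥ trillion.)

Y = 8598

MPC = (3291.83 − 823.76)/(3643 − 596) = 2468.07/3047 = 0.81
a = 823.76 − 0.81(596) = 341
Equilibrium: Y = 341 + 0.81Y + 1292.62
0.19Y = 1633.62, so Y = 1633.62/0.19 = 8598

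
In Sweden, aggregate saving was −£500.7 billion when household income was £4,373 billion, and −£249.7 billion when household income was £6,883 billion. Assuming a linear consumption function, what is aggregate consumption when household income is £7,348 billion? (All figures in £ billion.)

C = 7551.2

MPS = ΔS/ΔY = (-249.7 − (-500.7))/(6883 − 4373) = 251/2510 = 0.1
MPC = 1 − MPS = 0.9
Autonomous saving = -500.7 − 0.1(4373) = -938, so a = 938
C = 938 + 0.9(7348) = 938 + 6613.2 = 7551.2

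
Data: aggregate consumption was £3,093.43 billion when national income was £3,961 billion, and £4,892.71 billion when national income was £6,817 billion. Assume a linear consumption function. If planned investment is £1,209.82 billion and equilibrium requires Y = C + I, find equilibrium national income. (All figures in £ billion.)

MPC = (4892.71 − 3093.43)/(6817 − 3961) = 1799.28/2856 = 0.63
a = 3093.43 − 0.63(3961) = 598
Equilibrium: Y = 598 + 0.63Y + 1209.82
0.37Y = 1807.82, so Y = 1807.82/0.37 = 4886

Y = 4886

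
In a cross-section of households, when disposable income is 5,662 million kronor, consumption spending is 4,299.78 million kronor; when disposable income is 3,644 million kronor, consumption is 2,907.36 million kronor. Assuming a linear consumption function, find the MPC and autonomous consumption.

MPC = 0.69; a = 393

MPC = ΔC/ΔY = (4299.78 − 2907.36)/(5662 − 3644) = 1392.42/2018 = 0.69
a = C − MPC·Y = 2907.36 − 0.69(3644) = 2907.36 − 2514.36 = 393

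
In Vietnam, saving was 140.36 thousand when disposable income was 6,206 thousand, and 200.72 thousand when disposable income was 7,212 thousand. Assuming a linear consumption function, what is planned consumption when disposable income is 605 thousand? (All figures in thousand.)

MPS = ΔS/ΔY = (200.72 − 140.36)/(7212 − 6206) = 60.36/1006 = 0.06
MPC = 1 − MPS = 0.94
Autonomous saving = 140.36 − 0.06(6206) = -232, so a = 232
C = 232 + 0.94(605) = 232 + 568.7 = 800.7

C = 800.7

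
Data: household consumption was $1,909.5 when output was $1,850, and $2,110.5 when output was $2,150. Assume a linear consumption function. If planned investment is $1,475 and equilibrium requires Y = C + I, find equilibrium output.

MPC = (2110.5 − 1909.5)/(2150 − 1850) = 201/300 = 0.67
a = 1909.5 − 0.67(1850) = 670
Equilibrium: Y = 670 + 0.67Y + 1475
0.33Y = 2145, so Y = 2145/0.33 = 6500

Y = 6500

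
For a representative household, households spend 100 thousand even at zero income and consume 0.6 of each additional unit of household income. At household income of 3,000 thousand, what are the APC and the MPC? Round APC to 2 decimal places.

APC = 0.63; MPC = 0.6

MPC = 0.6 (the slope of the consumption function)
C = 100 + 0.6(3000) = 1900, so APC = 1900/3000 = 0.63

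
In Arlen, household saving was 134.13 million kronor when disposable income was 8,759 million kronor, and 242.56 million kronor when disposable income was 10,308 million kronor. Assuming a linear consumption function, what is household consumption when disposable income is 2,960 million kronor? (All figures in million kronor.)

MPS = ΔS/ΔY = (242.56 − 134.13)/(10308 − 8759) = 108.43/1549 = 0.07
MPC = 1 − MPS = 0.93
Autonomous saving = 134.13 − 0.07(8759) = -479, so a = 479
C = 479 + 0.93(2960) = 479 + 2752.8 = 3231.8

C = 3231.8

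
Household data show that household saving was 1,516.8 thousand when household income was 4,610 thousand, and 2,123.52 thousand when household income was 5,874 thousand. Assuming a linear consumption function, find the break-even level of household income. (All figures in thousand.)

MPS = ΔS/ΔY = (2123.52 − 1516.8)/(5874 − 4610) = 606.72/1264 = 0.48
MPC = 1 − MPS = 0.52
From S(4610) = 1516.8: −a + 0.48(4610) = 1516.8, so a = 2212.8 − 1516.8 = 696
Break-even (S = 0): Y = a/MPS = 696/0.48 = 1450

Y = 1450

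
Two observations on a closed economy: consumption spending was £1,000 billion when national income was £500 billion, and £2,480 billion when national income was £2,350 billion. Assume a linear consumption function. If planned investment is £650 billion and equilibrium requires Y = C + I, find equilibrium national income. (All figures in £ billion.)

MPC = (2480 − 1000)/(2350 − 500) = 1480/1850 = 0.8
a = 1000 − 0.8(500) = 600
Equilibrium: Y = 600 + 0.8Y + 650
0.2Y = 1250, so Y = 1250/0.2 = 6250

Y = 6250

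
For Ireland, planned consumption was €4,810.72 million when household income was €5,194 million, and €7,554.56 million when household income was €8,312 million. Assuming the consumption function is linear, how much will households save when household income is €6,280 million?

S = 513.6

MPC = (7554.56 − 4810.72)/(8312 − 5194) = 2743.84/3118 = 0.88
a = 4810.72 − 0.88(5194) = 4810.72 − 4570.72 = 240
C = 240 + 0.88(6280) = 5766.4
S = 6280 − 5766.4 = 513.6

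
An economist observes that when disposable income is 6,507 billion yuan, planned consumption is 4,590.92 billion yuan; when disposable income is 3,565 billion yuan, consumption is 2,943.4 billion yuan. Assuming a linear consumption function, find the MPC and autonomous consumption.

MPC = 0.56; a = 947

MPC = ΔC/ΔY = (4590.92 − 2943.4)/(6507 − 3565) = 1647.52/2942 = 0.56
a = C − MPC·Y = 2943.4 − 0.56(3565) = 2943.4 − 1996.4 = 947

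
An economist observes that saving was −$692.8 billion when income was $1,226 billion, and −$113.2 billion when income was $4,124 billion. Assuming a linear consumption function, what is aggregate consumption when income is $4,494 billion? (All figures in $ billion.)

C = 4533.2

MPS = ΔS/ΔY = (-113.2 − (-692.8))/(4124 − 1226) = 579.6/2898 = 0.2
MPC = 1 − MPS = 0.8
Autonomous saving = -692.8 − 0.2(1226) = -938, so a = 938
C = 938 + 0.8(4494) = 938 + 3595.2 = 4533.2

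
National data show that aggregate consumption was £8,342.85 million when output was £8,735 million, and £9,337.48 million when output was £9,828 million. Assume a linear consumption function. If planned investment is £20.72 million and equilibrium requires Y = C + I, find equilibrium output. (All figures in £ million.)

Y = 4608

MPC = (9337.48 − 8342.85)/(9828 − 8735) = 994.63/1093 = 0.91
a = 8342.85 − 0.91(8735) = 394
Equilibrium: Y = 394 + 0.91Y + 20.72
0.09Y = 414.72, so Y = 414.72/0.09 = 4608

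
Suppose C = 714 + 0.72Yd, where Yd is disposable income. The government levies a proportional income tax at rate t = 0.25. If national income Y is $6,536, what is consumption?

C = 4243.44

Yd = (1 − 0.25)(6536) = 0.75(6536) = 4902
C = 714 + 0.72(4902) = 714 + 3529.44 = 4243.44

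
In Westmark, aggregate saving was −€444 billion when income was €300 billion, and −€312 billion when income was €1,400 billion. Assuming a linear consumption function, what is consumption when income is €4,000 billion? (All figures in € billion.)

MPS = ΔS/ΔY = (-312 − (-444))/(1400 − 300) = 132/1100 = 0.12
MPC = 1 − MPS = 0.88
Autonomous saving = -444 − 0.12(300) = -480, so a = 480
C = 480 + 0.88(4000) = 480 + 3520 = 4000

C = 4000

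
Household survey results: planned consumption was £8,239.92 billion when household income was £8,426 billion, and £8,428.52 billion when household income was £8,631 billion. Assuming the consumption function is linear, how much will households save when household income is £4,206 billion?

S = -151.52

MPC = (8428.52 − 8239.92)/(8631 − 8426) = 188.6/205 = 0.92
a = 8239.92 − 0.92(8426) = 8239.92 − 7751.92 = 488
C = 488 + 0.92(4206) = 4357.52
S = 4206 − 4357.52 = -151.52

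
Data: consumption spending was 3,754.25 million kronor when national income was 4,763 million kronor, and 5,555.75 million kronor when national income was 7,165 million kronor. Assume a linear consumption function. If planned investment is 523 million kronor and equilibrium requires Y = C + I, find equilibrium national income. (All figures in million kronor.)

Y = 2820

MPC = (5555.75 − 3754.25)/(7165 − 4763) = 1801.5/2402 = 0.75
a = 3754.25 − 0.75(4763) = 182
Equilibrium: Y = 182 + 0.75Y + 523
0.25Y = 705, so Y = 705/0.25 = 2820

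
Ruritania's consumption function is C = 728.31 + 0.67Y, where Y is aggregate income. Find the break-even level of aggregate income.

At break-even, C = Y: 728.31 + 0.67Y = Y
0.33Y = 728.31, so Y = 728.31/0.33 = 2207

Y = 2207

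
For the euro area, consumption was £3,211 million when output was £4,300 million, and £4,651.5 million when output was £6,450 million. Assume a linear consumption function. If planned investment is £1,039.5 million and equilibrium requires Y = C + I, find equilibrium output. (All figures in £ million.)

MPC = (4651.5 − 3211)/(6450 − 4300) = 1440.5/2150 = 0.67
a = 3211 − 0.67(4300) = 330
Equilibrium: Y = 330 + 0.67Y + 1039.5
0.33Y = 1369.5, so Y = 1369.5/0.33 = 4150

Y = 4150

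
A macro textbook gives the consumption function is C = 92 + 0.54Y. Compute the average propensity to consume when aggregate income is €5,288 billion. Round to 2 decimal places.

APC = 0.56

C = 92 + 0.54(5288) = 2947.52
APC = C/Y = 2947.52/5288 = 0.56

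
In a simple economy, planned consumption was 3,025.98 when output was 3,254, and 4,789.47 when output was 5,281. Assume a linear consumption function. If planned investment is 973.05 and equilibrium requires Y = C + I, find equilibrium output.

Y = 8985

MPC = (4789.47 − 3025.98)/(5281 − 3254) = 1763.49/2027 = 0.87
a = 3025.98 − 0.87(3254) = 195
Equilibrium: Y = 195 + 0.87Y + 973.05
0.13Y = 1168.05, so Y = 1168.05/0.13 = 8985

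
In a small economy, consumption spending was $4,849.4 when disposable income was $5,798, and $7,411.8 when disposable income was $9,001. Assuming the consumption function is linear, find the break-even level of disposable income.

Y = 1055

MPC = (7411.8 − 4849.4)/(9001 − 5798) = 2562.4/3203 = 0.8
a = 4849.4 − 0.8(5798) = 4849.4 − 4638.4 = 211
Break-even: Y = a/(1−MPC) = 211/0.2 = 1055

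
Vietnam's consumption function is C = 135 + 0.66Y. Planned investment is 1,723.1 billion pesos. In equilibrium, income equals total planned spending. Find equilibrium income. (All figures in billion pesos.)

Y = 5465

Y = C + I = 135 + 0.66Y + 1723.1
Y − 0.66Y = 1858.1
0.34Y = 1858.1, so Y = 1858.1/0.34 = 5465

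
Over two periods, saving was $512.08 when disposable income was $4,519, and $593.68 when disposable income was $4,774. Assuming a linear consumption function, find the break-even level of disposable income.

MPS = ΔS/ΔY = (593.68 − 512.08)/(4774 − 4519) = 81.6/255 = 0.32
MPC = 1 − MPS = 0.68
From S(4519) = 512.08: −a + 0.32(4519) = 512.08, so a = 1446.08 − 512.08 = 934
Break-even (S = 0): Y = a/MPS = 934/0.32 = 2918.75

Y = 2918.75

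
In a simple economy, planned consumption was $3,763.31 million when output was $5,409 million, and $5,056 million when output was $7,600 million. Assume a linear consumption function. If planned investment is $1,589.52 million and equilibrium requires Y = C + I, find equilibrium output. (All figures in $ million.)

MPC = (5056 − 3763.31)/(7600 − 5409) = 1292.69/2191 = 0.59
a = 3763.31 − 0.59(5409) = 572
Equilibrium: Y = 572 + 0.59Y + 1589.52
0.41Y = 2161.52, so Y = 2161.52/0.41 = 5272

Y = 5272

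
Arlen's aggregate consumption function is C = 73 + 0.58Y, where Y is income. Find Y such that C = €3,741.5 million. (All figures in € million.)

73 + 0.58Y = 3741.5
0.58Y = 3668.5, so Y = 3668.5/0.58 = 6325

Y = 6325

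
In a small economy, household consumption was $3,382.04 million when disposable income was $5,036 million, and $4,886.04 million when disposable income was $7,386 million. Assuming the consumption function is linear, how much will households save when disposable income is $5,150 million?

S = 1695

MPC = (4886.04 − 3382.04)/(7386 − 5036) = 1504/2350 = 0.64
a = 3382.04 − 0.64(5036) = 3382.04 − 3223.04 = 159
C = 159 + 0.64(5150) = 3455
S = 5150 − 3455 = 1695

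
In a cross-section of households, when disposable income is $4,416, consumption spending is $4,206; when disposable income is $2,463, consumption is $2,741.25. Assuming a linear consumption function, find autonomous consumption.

a = 894

MPC = ΔC/ΔY = (4206 − 2741.25)/(4416 − 2463) = 1464.75/1953 = 0.75
a = C − MPC·Y = 2741.25 − 0.75(2463) = 2741.25 − 1847.25 = 894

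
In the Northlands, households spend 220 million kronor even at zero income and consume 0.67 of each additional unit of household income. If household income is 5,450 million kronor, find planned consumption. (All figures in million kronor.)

C = 3871.5

C = 220 + 0.67(5450) = 220 + 3651.5 = 3871.5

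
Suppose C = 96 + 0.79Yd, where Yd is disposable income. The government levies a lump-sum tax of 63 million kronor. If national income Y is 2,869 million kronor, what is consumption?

C = 2312.74

Yd = Y − T = 2869 − 63 = 2806
C = 96 + 0.79(2806) = 96 + 2216.74 = 2312.74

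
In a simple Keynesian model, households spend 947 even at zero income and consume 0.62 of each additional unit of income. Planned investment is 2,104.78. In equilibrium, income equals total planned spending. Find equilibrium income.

Y = 8031

Y = C + I = 947 + 0.62Y + 2104.78
Y − 0.62Y = 3051.78
0.38Y = 3051.78, so Y = 3051.78/0.38 = 8031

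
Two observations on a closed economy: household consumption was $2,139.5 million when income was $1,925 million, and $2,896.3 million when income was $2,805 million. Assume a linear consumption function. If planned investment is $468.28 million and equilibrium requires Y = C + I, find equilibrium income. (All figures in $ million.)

MPC = (2896.3 − 2139.5)/(2805 − 1925) = 756.8/880 = 0.86
a = 2139.5 − 0.86(1925) = 484
Equilibrium: Y = 484 + 0.86Y + 468.28
0.14Y = 952.28, so Y = 952.28/0.14 = 6802

Y = 6802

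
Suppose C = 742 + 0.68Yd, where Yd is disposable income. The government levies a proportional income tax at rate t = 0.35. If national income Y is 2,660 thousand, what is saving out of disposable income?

S = -188.72

Yd = (1 − 0.35)(2660) = 0.65(2660) = 1729
C = 742 + 0.68(1729) = 742 + 1175.72 = 1917.72
S = Yd − C = 1729 − 1917.72 = -188.72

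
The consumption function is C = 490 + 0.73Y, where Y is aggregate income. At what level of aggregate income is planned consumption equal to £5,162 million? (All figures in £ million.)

Y = 6400

490 + 0.73Y = 5162
0.73Y = 4672, so Y = 4672/0.73 = 6400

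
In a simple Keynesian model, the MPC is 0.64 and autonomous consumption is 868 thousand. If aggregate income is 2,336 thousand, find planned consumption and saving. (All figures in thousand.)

C = 2363.04; S = -27.04

C = 868 + 0.64(2336) = 868 + 1495.04 = 2363.04
S = Y − C = 2336 − 2363.04 = -27.04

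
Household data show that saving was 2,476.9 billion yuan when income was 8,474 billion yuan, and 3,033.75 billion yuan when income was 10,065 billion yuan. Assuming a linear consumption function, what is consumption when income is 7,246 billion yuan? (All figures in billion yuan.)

C = 5198.9

MPS = ΔS/ΔY = (3033.75 − 2476.9)/(10065 − 8474) = 556.85/1591 = 0.35
MPC = 1 − MPS = 0.65
Autonomous saving = 2476.9 − 0.35(8474) = -489, so a = 489
C = 489 + 0.65(7246) = 489 + 4709.9 = 5198.9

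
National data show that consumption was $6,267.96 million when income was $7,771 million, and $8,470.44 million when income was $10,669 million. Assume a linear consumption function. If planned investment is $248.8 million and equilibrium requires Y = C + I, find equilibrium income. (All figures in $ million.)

Y = 2545

MPC = (8470.44 − 6267.96)/(10669 − 7771) = 2202.48/2898 = 0.76
a = 6267.96 − 0.76(7771) = 362
Equilibrium: Y = 362 + 0.76Y + 248.8
0.24Y = 610.8, so Y = 610.8/0.24 = 2545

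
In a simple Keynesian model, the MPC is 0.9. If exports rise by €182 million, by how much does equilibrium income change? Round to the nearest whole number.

ΔY ≈ 1820

The multiplier is 1/(1 − MPC) = 1/0.1.
ΔY = 182/0.1 = 1820.00 ≈ 1820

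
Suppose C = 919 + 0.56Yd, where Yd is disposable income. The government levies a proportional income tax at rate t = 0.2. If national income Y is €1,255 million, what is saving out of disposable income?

S = -477.24

Yd = (1 − 0.2)(1255) = 0.8(1255) = 1004
C = 919 + 0.56(1004) = 919 + 562.24 = 1481.24
S = Yd − C = 1004 − 1481.24 = -477.24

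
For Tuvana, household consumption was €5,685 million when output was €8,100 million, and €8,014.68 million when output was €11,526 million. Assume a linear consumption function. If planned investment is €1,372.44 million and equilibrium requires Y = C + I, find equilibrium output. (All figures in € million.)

MPC = (8014.68 − 5685)/(11526 − 8100) = 2329.68/3426 = 0.68
a = 5685 − 0.68(8100) = 177
Equilibrium: Y = 177 + 0.68Y + 1372.44
0.32Y = 1549.44, so Y = 1549.44/0.32 = 4842

Y = 4842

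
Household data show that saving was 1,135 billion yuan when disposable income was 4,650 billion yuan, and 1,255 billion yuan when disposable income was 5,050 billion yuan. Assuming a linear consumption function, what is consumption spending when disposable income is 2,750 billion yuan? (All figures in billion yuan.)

MPS = ΔS/ΔY = (1255 − 1135)/(5050 − 4650) = 120/400 = 0.3
MPC = 1 − MPS = 0.7
Autonomous saving = 1135 − 0.3(4650) = -260, so a = 260
C = 260 + 0.7(2750) = 260 + 1925 = 2185

C = 2185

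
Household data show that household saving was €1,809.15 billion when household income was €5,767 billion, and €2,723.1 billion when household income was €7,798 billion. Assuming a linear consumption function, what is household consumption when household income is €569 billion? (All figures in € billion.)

MPS = ΔS/ΔY = (2723.1 − 1809.15)/(7798 − 5767) = 913.95/2031 = 0.45
MPC = 1 − MPS = 0.55
Autonomous saving = 1809.15 − 0.45(5767) = -786, so a = 786
C = 786 + 0.55(569) = 786 + 312.95 = 1098.95

C = 1098.95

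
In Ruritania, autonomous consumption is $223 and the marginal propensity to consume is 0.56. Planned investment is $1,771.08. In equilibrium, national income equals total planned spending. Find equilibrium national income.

Y = C + I = 223 + 0.56Y + 1771.08
Y − 0.56Y = 1994.08
0.44Y = 1994.08, so Y = 1994.08/0.44 = 4532

Y = 4532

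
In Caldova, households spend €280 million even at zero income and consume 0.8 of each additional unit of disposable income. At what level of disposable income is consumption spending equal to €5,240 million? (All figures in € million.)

Y = 6200

280 + 0.8Y = 5240
0.8Y = 4960, so Y = 4960/0.8 = 6200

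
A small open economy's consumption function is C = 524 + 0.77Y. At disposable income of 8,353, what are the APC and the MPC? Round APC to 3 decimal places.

APC = 0.833; MPC = 0.77

MPC = 0.77 (the slope of the consumption function)
C = 524 + 0.77(8353) = 6955.81, so APC = 6955.81/8353 = 0.833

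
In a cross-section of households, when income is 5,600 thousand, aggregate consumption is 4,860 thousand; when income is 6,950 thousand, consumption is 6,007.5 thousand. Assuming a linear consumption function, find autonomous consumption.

MPC = ΔC/ΔY = (6007.5 − 4860)/(6950 − 5600) = 1147.5/1350 = 0.85
a = C − MPC·Y = 4860 − 0.85(5600) = 4860 − 4760 = 100

a = 100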